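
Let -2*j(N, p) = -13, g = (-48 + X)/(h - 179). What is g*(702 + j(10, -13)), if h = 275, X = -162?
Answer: -49595/32 ≈ -1549.8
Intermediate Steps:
g = -35/16 (g = (-48 - 162)/(275 - 179) = -210/96 = -210*1/96 = -35/16 ≈ -2.1875)
j(N, p) = 13/2 (j(N, p) = -½*(-13) = 13/2)
g*(702 + j(10, -13)) = -35*(702 + 13/2)/16 = -35/16*1417/2 = -49595/32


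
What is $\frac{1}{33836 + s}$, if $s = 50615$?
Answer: $\frac{1}{84451} \approx 1.1841 \cdot 10^{-5}$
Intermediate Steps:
$\frac{1}{33836 + s} = \frac{1}{33836 + 50615} = \frac{1}{84451}$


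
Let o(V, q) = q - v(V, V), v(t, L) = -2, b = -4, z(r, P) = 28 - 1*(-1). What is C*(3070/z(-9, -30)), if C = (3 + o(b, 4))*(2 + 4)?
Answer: 165780/29 ≈ 5716.6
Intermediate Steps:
z(r, P) = 29 (z(r, P) = 28 + 1 = 29)
o(V, q) = 2 + q (o(V, q) = q - 1*(-2) = q + 2 = 2 + q)
C = 54 (C = (3 + (2 + 4))*(2 + 4) = (3 + 6)*6 = 9*6 = 54)
C*(3070/z(-9, -30)) = 54*(3070/29) = 165780/29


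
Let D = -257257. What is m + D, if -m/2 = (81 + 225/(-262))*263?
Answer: -39222878/131 ≈ -2.9941e+5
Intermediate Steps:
m = -5522211/131 (m = -2*(81 + 225/(-262))*263 = -2*(81 + 225*(-1/262))*263 = -2*(81 - 225/262)*263 = -20997*263/131 = -2*5522211/262 = -5522211/131 ≈ -42154.)
m + D = -5522211/131 - 257257 = -39222878/131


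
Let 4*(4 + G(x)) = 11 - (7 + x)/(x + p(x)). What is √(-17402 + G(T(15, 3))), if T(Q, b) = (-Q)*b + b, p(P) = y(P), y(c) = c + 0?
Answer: I*√2506083/12 ≈ 131.92*I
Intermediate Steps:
y(c) = c
p(P) = P
T(Q, b) = b - Q*b (T(Q, b) = -Q*b + b = b - Q*b)
G(x) = -5/4 - (7 + x)/(8*x) (G(x) = -4 + (11 - (7 + x)/(x + x))/4 = -4 + (11 - (7 + x)/(2*x))/4 = -4 + (11/4 - (7 + x)/(8*x)) = -5/4 - (7 + x)/(8*x))
√(-17402 + G(T(15, 3))) = √(-17402 + (-7 - 33*(1 - 1*15))/(8*((3*(1 - 1*15))))) = √(-17402 + (-7 - 33*(1 - 15))/(8*((3*(1 - 15))))) = √(-17402 + (-7 - 33*(-14))/(8*((3*(-14))))) = √(-17402 + (⅛)*(-7 - 11*(-42))/(-42)) = √(-17402 + (⅛)*(-1/42)*(-7 + 462)) = √(-17402 + (⅛)*(-1/42)*455) = √(-17402 - 65/48) = √(-835361/48) = I*√2506083/12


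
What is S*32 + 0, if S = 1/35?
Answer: 32/35 ≈ 0.91429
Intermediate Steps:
S = 1/35 ≈ 0.028571
S*32 + 0 = (1/35)*32 + 0 = 32/35 + 0 = 32/35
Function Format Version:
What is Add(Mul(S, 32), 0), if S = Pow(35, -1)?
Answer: Rational(32, 35) ≈ 0.91429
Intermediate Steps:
S = Rational(1, 35) ≈ 0.028571
Add(Mul(S, 32), 0) = Add(Mul(Rational(1, 35), 32), 0) = Add(Rational(32, 35), 0) = Rational(32, 35)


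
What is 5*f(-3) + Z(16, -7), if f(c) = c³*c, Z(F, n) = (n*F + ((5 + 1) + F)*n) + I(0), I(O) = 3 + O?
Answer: 142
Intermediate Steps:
Z(F, n) = 3 + F*n + n*(6 + F) (Z(F, n) = (n*F + ((5 + 1) + F)*n) + (3 + 0) = (F*n + (6 + F)*n) + 3 = (F*n + n*(6 + F)) + 3 = 3 + F*n + n*(6 + F))
f(c) = c⁴
5*f(-3) + Z(16, -7) = 5*(-3)⁴ + (3 + 6*(-7) + 2*16*(-7)) = 5*81 + (3 - 42 - 224) = 405 - 263 = 142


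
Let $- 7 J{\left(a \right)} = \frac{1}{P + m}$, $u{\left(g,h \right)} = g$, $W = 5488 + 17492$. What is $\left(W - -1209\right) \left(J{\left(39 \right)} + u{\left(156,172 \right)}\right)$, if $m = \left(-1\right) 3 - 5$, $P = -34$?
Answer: $\frac{369809495}{98} \approx 3.7736 \cdot 10^{6}$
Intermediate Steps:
$W = 22980$
$m = -8$ ($m = -3 - 5 = -8$)
$J{\left(a \right)} = \frac{1}{294}$ ($J{\left(a \right)} = - \frac{1}{7 \left(-34 - 8\right)} = - \frac{1}{7 \left(-42\right)} = \left(- \frac{1}{7}\right) \left(- \frac{1}{42}\right) = \frac{1}{294}$)
$\left(W - -1209\right) \left(J{\left(39 \right)} + u{\left(156,172 \right)}\right) = \left(22980 - -1209\right) \left(\frac{1}{294} + 156\right) = \left(22980 + 1209\right) \frac{45865}{294} = 24189 \cdot \frac{45865}{294} = \frac{369809495}{98}$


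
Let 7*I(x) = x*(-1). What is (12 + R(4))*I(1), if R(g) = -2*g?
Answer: -4/7 ≈ -0.57143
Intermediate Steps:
I(x) = -x/7 (I(x) = (x*(-1))/7 = (-x)/7 = -x/7)
(12 + R(4))*I(1) = (12 - 2*4)*(-1/7*1) = (12 - 8)*(-1/7) = 4*(-1/7) = -4/7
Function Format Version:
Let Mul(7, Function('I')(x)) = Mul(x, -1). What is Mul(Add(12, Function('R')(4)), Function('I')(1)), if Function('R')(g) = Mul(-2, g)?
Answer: Rational(-4, 7) ≈ -0.57143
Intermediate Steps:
Function('I')(x) = Mul(Rational(-1, 7), x) (Function('I')(x) = Mul(Rational(1, 7), Mul(x, -1)) = Mul(Rational(1, 7), Mul(-1, x)) = Mul(Rational(-1, 7), x))
Mul(Add(12, Function('R')(4)), Function('I')(1)) = Mul(Add(12, Mul(-2, 4)), Mul(Rational(-1, 7), 1)) = Mul(Add(12, -8), Rational(-1, 7)) = Mul(4, Rational(-1, 7)) = Rational(-4, 7)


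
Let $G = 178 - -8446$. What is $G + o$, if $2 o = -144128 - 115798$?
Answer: $-121339$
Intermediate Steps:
$G = 8624$ ($G = 178 + 8446 = 8624$)
$o = -129963$ ($o = \frac{-144128 - 115798}{2} = \frac{1}{2} \left(-259926\right) = -129963$)
$G + o = 8624 - 129963 = -121339$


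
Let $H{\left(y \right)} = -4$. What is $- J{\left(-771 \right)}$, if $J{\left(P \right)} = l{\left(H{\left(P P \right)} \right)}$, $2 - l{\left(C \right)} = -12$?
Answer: $-14$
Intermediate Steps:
$l{\left(C \right)} = 14$ ($l{\left(C \right)} = 2 - -12 = 2 + 12 = 14$)
$J{\left(P \right)} = 14$
$- J{\left(-771 \right)} = \left(-1\right) 14 = -14$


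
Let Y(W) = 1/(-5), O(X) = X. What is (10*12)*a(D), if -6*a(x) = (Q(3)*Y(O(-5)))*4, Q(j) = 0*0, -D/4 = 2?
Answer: 0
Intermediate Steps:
D = -8 (D = -4*2 = -8)
Q(j) = 0
Y(W) = -1/5 (Y(W) = 1*(-1/5) = -1/5)
a(x) = 0 (a(x) = -0*(-1/5)*4/6 = -0*4 = -1/6*0 = 0)
(10*12)*a(D) = (10*12)*0 = 120*0 = 0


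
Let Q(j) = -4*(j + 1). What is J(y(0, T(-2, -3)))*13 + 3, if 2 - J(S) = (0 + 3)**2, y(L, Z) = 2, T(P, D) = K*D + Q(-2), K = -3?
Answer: -88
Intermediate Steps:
Q(j) = -4 - 4*j (Q(j) = -4*(1 + j) = -4 - 4*j)
T(P, D) = 4 - 3*D (T(P, D) = -3*D + (-4 - 4*(-2)) = -3*D + (-4 + 8) = -3*D + 4 = 4 - 3*D)
J(S) = -7 (J(S) = 2 - (0 + 3)**2 = 2 - 1*3**2 = 2 - 1*9 = 2 - 9 = -7)
J(y(0, T(-2, -3)))*13 + 3 = -7*13 + 3 = -91 + 3 = -88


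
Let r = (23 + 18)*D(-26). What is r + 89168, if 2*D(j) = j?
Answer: 88635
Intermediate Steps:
D(j) = j/2
r = -533 (r = (23 + 18)*((1/2)*(-26)) = 41*(-13) = -533)
r + 89168 = -533 + 89168 = 88635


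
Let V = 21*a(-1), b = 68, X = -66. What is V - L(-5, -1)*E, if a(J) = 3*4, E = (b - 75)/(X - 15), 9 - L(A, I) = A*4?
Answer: 20209/81 ≈ 249.49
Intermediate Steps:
L(A, I) = 9 - 4*A (L(A, I) = 9 - A*4 = 9 - 4*A)
E = 7/81 (E = (68 - 75)/(-66 - 15) = -7/(-81) = -7*(-1/81) = 7/81 ≈ 0.086420)
a(J) = 12
V = 252 (V = 21*12 = 252)
V - L(-5, -1)*E = 252 - (9 - 4*(-5))*7/81 = 252 - (9 + 20)*7/81 = 252 - 29*7/81 = 252 - 1*203/81 = 252 - 203/81 = 20209/81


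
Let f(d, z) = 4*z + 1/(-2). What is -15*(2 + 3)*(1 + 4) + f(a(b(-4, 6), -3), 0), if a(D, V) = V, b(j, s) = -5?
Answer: -751/2 ≈ -375.50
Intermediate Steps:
f(d, z) = -½ + 4*z (f(d, z) = 4*z - ½ = -½ + 4*z)
-15*(2 + 3)*(1 + 4) + f(a(b(-4, 6), -3), 0) = -15*(2 + 3)*(1 + 4) + (-½ + 4*0) = -75*5 + (-½ + 0) = -15*25 - ½ = -375 - ½ = -751/2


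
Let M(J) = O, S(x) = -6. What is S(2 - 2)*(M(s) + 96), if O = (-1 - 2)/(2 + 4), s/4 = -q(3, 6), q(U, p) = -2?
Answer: -573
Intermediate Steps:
s = 8 (s = 4*(-1*(-2)) = 4*2 = 8)
O = -1/2 (O = -3/6 = -3*1/6 = -1/2 ≈ -0.50000)
M(J) = -1/2
S(2 - 2)*(M(s) + 96) = -6*(-1/2 + 96) = -6*191/2 = -573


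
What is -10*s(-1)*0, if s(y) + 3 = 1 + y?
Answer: 0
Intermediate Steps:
s(y) = -2 + y (s(y) = -3 + (1 + y) = -2 + y)
-10*s(-1)*0 = -10*(-2 - 1)*0 = -10*(-3)*0 = 30*0 = 0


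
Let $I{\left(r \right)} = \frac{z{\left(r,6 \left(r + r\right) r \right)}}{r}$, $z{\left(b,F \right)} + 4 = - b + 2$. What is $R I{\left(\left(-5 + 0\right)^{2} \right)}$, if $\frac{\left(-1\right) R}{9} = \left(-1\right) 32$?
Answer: $- \frac{7776}{25} \approx -311.04$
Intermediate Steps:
$R = 288$ ($R = - 9 \left(\left(-1\right) 32\right) = \left(-9\right) \left(-32\right) = 288$)
$z{\left(b,F \right)} = -2 - b$ ($z{\left(b,F \right)} = -4 - \left(-2 + b\right) = -2 - b$)
$I{\left(r \right)} = \frac{-2 - r}{r}$
$R I{\left(\left(-5 + 0\right)^{2} \right)} = 288 \frac{-2 - \left(-5 + 0\right)^{2}}{\left(-5 + 0\right)^{2}} = 288 \frac{-2 - \left(-5\right)^{2}}{\left(-5\right)^{2}} = 288 \frac{-2 - 25}{25} = 288 \cdot \frac{1}{25} \left(-27\right) = 288 \left(- \frac{27}{25}\right) = - \frac{7776}{25}$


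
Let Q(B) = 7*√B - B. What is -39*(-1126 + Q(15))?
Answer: 44499 - 273*√15 ≈ 43442.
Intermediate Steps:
Q(B) = -B + 7*√B
-39*(-1126 + Q(15)) = -39*(-1126 + (-1*15 + 7*√15)) = -39*(-1126 + (-15 + 7*√15)) = -39*(-1141 + 7*√15) = 44499 - 273*√15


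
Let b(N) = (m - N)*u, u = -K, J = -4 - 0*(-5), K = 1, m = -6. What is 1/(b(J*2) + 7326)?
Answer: 1/7324 ≈ 0.00013654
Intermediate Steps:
J = -4 (J = -4 - 1*0 = -4 + 0 = -4)
u = -1 (u = -1*1 = -1)
b(N) = 6 + N (b(N) = (-6 - N)*(-1) = 6 + N)
1/(b(J*2) + 7326) = 1/((6 - 4*2) + 7326) = 1/((6 - 8) + 7326) = 1/(-2 + 7326) = 1/7324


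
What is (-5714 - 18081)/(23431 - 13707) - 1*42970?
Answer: -417864075/9724 ≈ -42972.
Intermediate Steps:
(-5714 - 18081)/(23431 - 13707) - 1*42970 = -23795/9724 - 42970 = -417864075/9724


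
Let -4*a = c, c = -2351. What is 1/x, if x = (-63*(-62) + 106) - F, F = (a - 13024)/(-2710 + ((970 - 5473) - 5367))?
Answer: 10064/40366819 ≈ 0.00024931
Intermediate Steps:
a = 2351/4 (a = -1/4*(-2351) = 2351/4 ≈ 587.75)
F = 9949/10064 (F = (2351/4 - 13024)/(-2710 + ((970 - 5473) - 5367)) = -49745/(4*(-2710 + (-4503 - 5367))) = -49745/(4*(-2710 - 9870)) = -49745/4/(-12580) = -49745/4*(-1/12580) = 9949/10064 ≈ 0.98857)
x = 40366819/10064 (x = (-63*(-62) + 106) - 1*9949/10064 = (3906 + 106) - 9949/10064 = 4012 - 9949/10064 = 40366819/10064 ≈ 4011.0)
1/x = 1/(40366819/10064) = 10064/40366819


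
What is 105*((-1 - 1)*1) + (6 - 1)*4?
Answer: -190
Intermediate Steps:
105*((-1 - 1)*1) + (6 - 1)*4 = 105*(-2*1) + 5*4 = 105*(-2) + 20 = -210 + 20 = -190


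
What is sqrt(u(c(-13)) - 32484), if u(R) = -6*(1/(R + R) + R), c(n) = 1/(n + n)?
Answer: 5*I*sqrt(219063)/13 ≈ 180.02*I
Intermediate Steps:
c(n) = 1/(2*n)
u(R) = -6*R - 3/R (u(R) = -6*(1/(2*R) + R) = -6*(R + 1/(2*R)) = -6*R - 3/R)
sqrt(u(c(-13)) - 32484) = sqrt((-3/(-13) - 3/((1/2)/(-13))) - 32484) = sqrt((-3*(-1)/13 - 3/((1/2)*(-1/13))) - 32484) = sqrt((-6*(-1/26) - 3/(-1/26)) - 32484) = sqrt((3/13 - 3*(-26)) - 32484) = sqrt((3/13 + 78) - 32484) = sqrt(1017/13 - 32484) = sqrt(-421275/13) = 5*I*sqrt(219063)/13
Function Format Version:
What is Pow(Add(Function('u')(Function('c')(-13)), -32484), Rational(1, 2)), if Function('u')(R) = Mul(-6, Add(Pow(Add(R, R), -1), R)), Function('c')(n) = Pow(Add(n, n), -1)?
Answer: Mul(Rational(5, 13), I, Pow(219063, Rational(1, 2))) ≈ Mul(180.02, I)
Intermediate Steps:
Function('c')(n) = Mul(Rational(1, 2), Pow(n, -1)) (Function('c')(n) = Pow(Mul(2, n), -1) = Mul(Rational(1, 2), Pow(n, -1)))
Function('u')(R) = Add(Mul(-6, R), Mul(-3, Pow(R, -1))) (Function('u')(R) = Mul(-6, Add(Pow(Mul(2, R), -1), R)) = Mul(-6, Add(Mul(Rational(1, 2), Pow(R, -1)), R)) = Mul(-6, Add(R, Mul(Rational(1, 2), Pow(R, -1)))) = Add(Mul(-6, R), Mul(-3, Pow(R, -1))))
Pow(Add(Function('u')(Function('c')(-13)), -32484), Rational(1, 2)) = Pow(Add(Add(Mul(-6, Mul(Rational(1, 2), Pow(-13, -1))), Mul(-3, Pow(Mul(Rational(1, 2), Pow(-13, -1)), -1))), -32484), Rational(1, 2)) = Pow(Add(Add(Mul(-6, Mul(Rational(1, 2), Rational(-1, 13))), Mul(-3, Pow(Mul(Rational(1, 2), Rational(-1, 13)), -1))), -32484), Rational(1, 2)) = Pow(Add(Add(Mul(-6, Rational(-1, 26)), Mul(-3, Pow(Rational(-1, 26), -1))), -32484), Rational(1, 2)) = Pow(Add(Add(Rational(3, 13), Mul(-3, -26)), -32484), Rational(1, 2)) = Pow(Add(Add(Rational(3, 13), 78), -32484), Rational(1, 2)) = Pow(Add(Rational(1017, 13), -32484), Rational(1, 2)) = Pow(Rational(-421275, 13), Rational(1, 2)) = Mul(Rational(5, 13), I, Pow(219063, Rational(1, 2)))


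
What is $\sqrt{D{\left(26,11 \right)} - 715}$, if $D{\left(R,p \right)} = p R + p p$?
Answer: $2 i \sqrt{77} \approx 17.55 i$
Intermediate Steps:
$D{\left(R,p \right)} = p^{2} + R p$ ($D{\left(R,p \right)} = R p + p^{2} = p^{2} + R p$)
$\sqrt{D{\left(26,11 \right)} - 715} = \sqrt{11 \left(26 + 11\right) - 715} = \sqrt{11 \cdot 37 - 715} = \sqrt{407 - 715} = \sqrt{-308} = 2 i \sqrt{77}$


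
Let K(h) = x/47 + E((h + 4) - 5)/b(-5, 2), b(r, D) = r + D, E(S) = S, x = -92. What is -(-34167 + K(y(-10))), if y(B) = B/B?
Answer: 1605941/47 ≈ 34169.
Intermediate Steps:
y(B) = 1
b(r, D) = D + r
K(h) = -229/141 - h/3 (K(h) = -92/47 + ((h + 4) - 5)/(2 - 5) = -92*1/47 + ((4 + h) - 5)/(-3) = -92/47 + (-1 + h)*(-⅓) = -92/47 + (⅓ - h/3) = -229/141 - h/3)
-(-34167 + K(y(-10))) = -(-34167 + (-229/141 - ⅓*1)) = -(-34167 + (-229/141 - ⅓)) = -(-34167 - 92/47) = -1*(-1605941/47) = 1605941/47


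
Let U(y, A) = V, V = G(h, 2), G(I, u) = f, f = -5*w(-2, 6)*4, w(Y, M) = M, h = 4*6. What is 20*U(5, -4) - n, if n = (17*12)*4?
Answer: -3216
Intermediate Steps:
h = 24
f = -120 (f = -5*6*4 = -30*4 = -120)
G(I, u) = -120
n = 816 (n = 204*4 = 816)
V = -120
U(y, A) = -120
20*U(5, -4) - n = 20*(-120) - 1*816 = -2400 - 816 = -3216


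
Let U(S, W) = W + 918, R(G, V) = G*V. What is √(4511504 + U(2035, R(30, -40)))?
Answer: √4511222 ≈ 2124.0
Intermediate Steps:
U(S, W) = 918 + W
√(4511504 + U(2035, R(30, -40))) = √(4511504 + (918 + 30*(-40))) = √(4511504 + (918 - 1200)) = √(4511504 - 282) = √4511222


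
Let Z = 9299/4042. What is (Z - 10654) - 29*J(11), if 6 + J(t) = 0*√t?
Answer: -42350861/4042 ≈ -10478.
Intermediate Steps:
Z = 9299/4042 (Z = 9299*(1/4042) = 9299/4042 ≈ 2.3006)
J(t) = -6 (J(t) = -6 + 0*√t = -6 + 0 = -6)
(Z - 10654) - 29*J(11) = (9299/4042 - 10654) - 29*(-6) = -43054169/4042 + 174 = -42350861/4042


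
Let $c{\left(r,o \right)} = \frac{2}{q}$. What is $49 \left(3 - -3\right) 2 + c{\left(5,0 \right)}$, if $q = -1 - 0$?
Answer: $586$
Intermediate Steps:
$q = -1$ ($q = -1 + 0 = -1$)
$c{\left(r,o \right)} = -2$ ($c{\left(r,o \right)} = \frac{2}{-1} = 2 \left(-1\right) = -2$)
$49 \left(3 - -3\right) 2 + c{\left(5,0 \right)} = 49 \left(3 - -3\right) 2 - 2 = 49 \left(3 + \left(-2 + 5\right)\right) 2 - 2 = 49 \left(3 + 3\right) 2 - 2 = 49 \cdot 6 \cdot 2 - 2 = 49 \cdot 12 - 2 = 588 - 2 = 586$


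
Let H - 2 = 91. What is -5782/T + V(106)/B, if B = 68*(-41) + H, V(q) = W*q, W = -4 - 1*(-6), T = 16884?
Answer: -1368707/3250170 ≈ -0.42112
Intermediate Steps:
H = 93 (H = 2 + 91 = 93)
W = 2 (W = -4 + 6 = 2)
V(q) = 2*q
B = -2695 (B = 68*(-41) + 93 = -2788 + 93 = -2695)
-5782/T + V(106)/B = -5782/16884 + (2*106)/(-2695) = -5782*1/16884 + 212*(-1/2695) = -413/1206 - 212/2695 = -1368707/3250170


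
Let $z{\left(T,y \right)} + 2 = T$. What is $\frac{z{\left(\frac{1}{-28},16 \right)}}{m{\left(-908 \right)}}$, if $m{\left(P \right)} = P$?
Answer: $\frac{57}{25424} \approx 0.002242$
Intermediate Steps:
$z{\left(T,y \right)} = -2 + T$
$\frac{z{\left(\frac{1}{-28},16 \right)}}{m{\left(-908 \right)}} = \frac{-2 + \frac{1}{-28}}{-908} = \left(-2 - \frac{1}{28}\right) \left(- \frac{1}{908}\right) = \left(- \frac{57}{28}\right) \left(- \frac{1}{908}\right) = \frac{57}{25424}$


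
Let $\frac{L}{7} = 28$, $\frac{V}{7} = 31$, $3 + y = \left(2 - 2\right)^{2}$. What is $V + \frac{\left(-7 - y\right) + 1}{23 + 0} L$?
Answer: $\frac{4403}{23} \approx 191.43$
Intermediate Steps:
$y = -3$ ($y = -3 + \left(2 - 2\right)^{2} = -3 + 0^{2} = -3 + 0 = -3$)
$V = 217$ ($V = 7 \cdot 31 = 217$)
$L = 196$ ($L = 7 \cdot 28 = 196$)
$V + \frac{\left(-7 - y\right) + 1}{23 + 0} L = 217 + \frac{\left(-7 - -3\right) + 1}{23 + 0} \cdot 196 = 217 + \frac{\left(-7 + 3\right) + 1}{23} \cdot 196 = 217 + \left(-4 + 1\right) \frac{1}{23} \cdot 196 = 217 + \left(-3\right) \frac{1}{23} \cdot 196 = 217 - \frac{588}{23} = \frac{4403}{23}$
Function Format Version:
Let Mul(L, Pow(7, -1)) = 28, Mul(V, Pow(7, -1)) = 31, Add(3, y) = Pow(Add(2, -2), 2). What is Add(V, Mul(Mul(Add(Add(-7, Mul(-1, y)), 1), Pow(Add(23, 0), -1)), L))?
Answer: Rational(4403, 23) ≈ 191.43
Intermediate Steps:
y = -3 (y = Add(-3, Pow(Add(2, -2), 2)) = Add(-3, Pow(0, 2)) = Add(-3, 0) = -3)
V = 217 (V = Mul(7, 31) = 217)
L = 196 (L = Mul(7, 28) = 196)
Add(V, Mul(Mul(Add(Add(-7, Mul(-1, y)), 1), Pow(Add(23, 0), -1)), L)) = Add(217, Mul(Mul(Add(Add(-7, Mul(-1, -3)), 1), Pow(Add(23, 0), -1)), 196)) = Add(217, Mul(Mul(Add(Add(-7, 3), 1), Pow(23, -1)), 196)) = Add(217, Mul(Mul(Add(-4, 1), Rational(1, 23)), 196)) = Add(217, Mul(Mul(-3, Rational(1, 23)), 196)) = Add(217, Mul(Rational(-3, 23), 196)) = Add(217, Rational(-588, 23)) = Rational(4403, 23)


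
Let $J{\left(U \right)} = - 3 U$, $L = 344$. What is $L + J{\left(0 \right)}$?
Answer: $344$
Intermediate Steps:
$L + J{\left(0 \right)} = 344 - 0 = 344 + 0 = 344$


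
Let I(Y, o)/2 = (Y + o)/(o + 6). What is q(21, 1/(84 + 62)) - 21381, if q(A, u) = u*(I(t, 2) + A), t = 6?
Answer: -3121603/146 ≈ -21381.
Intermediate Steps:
I(Y, o) = 2*(Y + o)/(6 + o) (I(Y, o) = 2*((Y + o)/(o + 6)) = 2*((Y + o)/(6 + o)) = 2*(Y + o)/(6 + o))
q(A, u) = u*(2 + A) (q(A, u) = u*(2*(6 + 2)/(6 + 2) + A) = u*(2*8/8 + A) = u*(2*(⅛)*8 + A) = u*(2 + A))
q(21, 1/(84 + 62)) - 21381 = (2 + 21)/(84 + 62) - 21381 = 23/146 - 21381 = -3121603/146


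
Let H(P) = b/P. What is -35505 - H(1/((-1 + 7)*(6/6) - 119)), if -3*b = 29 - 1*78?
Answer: -100978/3 ≈ -33659.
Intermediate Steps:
b = 49/3 (b = -(29 - 1*78)/3 = -(29 - 78)/3 = -⅓*(-49) = 49/3 ≈ 16.333)
H(P) = 49/(3*P)
-35505 - H(1/((-1 + 7)*(6/6) - 119)) = -35505 - 49/(3*(1/((-1 + 7)*(6/6) - 119))) = -35505 - 49/(3*(1/(6*(6*(⅙)) - 119))) = -35505 - 49/(3*(1/(6*1 - 119))) = -35505 - 49/(3*(1/(6 - 119))) = -35505 - 49/(3*(1/(-113))) = -35505 - 49/(3*(-1/113)) = -35505 - 49*(-113)/3 = -35505 - 1*(-5537/3) = -35505 + 5537/3 = -100978/3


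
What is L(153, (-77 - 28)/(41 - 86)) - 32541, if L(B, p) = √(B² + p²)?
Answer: -32541 + √210730/3 ≈ -32388.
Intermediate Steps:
L(153, (-77 - 28)/(41 - 86)) - 32541 = √(153² + ((-77 - 28)/(41 - 86))²) - 32541 = √(23409 + (-105/(-45))²) - 32541 = √(23409 + (-105*(-1/45))²) - 32541 = √(23409 + (7/3)²) - 32541 = √(23409 + 49/9) - 32541 = √(210730/9) - 32541 = √210730/3 - 32541 = -32541 + √210730/3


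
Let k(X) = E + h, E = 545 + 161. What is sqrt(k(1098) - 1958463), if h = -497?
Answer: I*sqrt(1958254) ≈ 1399.4*I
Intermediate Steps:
E = 706
k(X) = 209 (k(X) = 706 - 497 = 209)
sqrt(k(1098) - 1958463) = sqrt(209 - 1958463) = sqrt(-1958254) = I*sqrt(1958254)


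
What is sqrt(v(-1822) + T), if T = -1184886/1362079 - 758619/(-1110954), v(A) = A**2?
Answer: sqrt(844599771753599979073662326374)/504402371122 ≈ 1822.0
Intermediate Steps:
T = -94351610781/504402371122 (T = -1184886*1/1362079 - 758619*(-1/1110954) = -1184886/1362079 + 252873/370318 = -94351610781/504402371122 ≈ -0.18706)
sqrt(v(-1822) + T) = sqrt((-1822)**2 - 94351610781/504402371122) = sqrt(3319684 - 94351610781/504402371122) = sqrt(1674456386624154667/504402371122) = sqrt(844599771753599979073662326374)/504402371122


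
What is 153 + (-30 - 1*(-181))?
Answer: 304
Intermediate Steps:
153 + (-30 - 1*(-181)) = 153 + (-30 + 181) = 153 + 151 = 304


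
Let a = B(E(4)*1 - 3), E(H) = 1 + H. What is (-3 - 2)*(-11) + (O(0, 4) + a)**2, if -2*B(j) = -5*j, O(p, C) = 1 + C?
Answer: 155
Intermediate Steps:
B(j) = 5*j/2 (B(j) = -(-5)*j/2 = 5*j/2)
a = 5 (a = 5*((1 + 4)*1 - 3)/2 = 5*(5*1 - 3)/2 = 5*(5 - 3)/2 = (5/2)*2 = 5)
(-3 - 2)*(-11) + (O(0, 4) + a)**2 = (-3 - 2)*(-11) + ((1 + 4) + 5)**2 = -5*(-11) + (5 + 5)**2 = 55 + 10**2 = 55 + 100 = 155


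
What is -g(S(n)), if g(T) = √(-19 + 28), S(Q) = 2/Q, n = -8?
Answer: -3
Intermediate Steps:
g(T) = 3 (g(T) = √9 = 3)
-g(S(n)) = -1*3 = -3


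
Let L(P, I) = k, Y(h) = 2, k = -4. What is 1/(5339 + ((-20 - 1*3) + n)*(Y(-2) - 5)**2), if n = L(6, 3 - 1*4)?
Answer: 1/5096 ≈ 0.00019623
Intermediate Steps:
L(P, I) = -4
n = -4
1/(5339 + ((-20 - 1*3) + n)*(Y(-2) - 5)**2) = 1/(5339 + ((-20 - 1*3) - 4)*(2 - 5)**2) = 1/(5339 + ((-20 - 3) - 4)*(-3)**2) = 1/(5339 + (-23 - 4)*9) = 1/(5339 - 27*9) = 1/(5339 - 243) = 1/5096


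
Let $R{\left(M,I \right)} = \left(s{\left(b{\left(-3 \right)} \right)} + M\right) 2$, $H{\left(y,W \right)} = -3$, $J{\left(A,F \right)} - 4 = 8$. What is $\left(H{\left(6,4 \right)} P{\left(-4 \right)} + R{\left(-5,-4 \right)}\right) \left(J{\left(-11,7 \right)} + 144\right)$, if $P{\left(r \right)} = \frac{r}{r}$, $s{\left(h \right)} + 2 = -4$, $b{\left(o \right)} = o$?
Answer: $-3900$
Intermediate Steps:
$J{\left(A,F \right)} = 12$ ($J{\left(A,F \right)} = 4 + 8 = 12$)
$s{\left(h \right)} = -6$ ($s{\left(h \right)} = -2 - 4 = -6$)
$P{\left(r \right)} = 1$
$R{\left(M,I \right)} = -12 + 2 M$ ($R{\left(M,I \right)} = \left(-6 + M\right) 2 = -12 + 2 M$)
$\left(H{\left(6,4 \right)} P{\left(-4 \right)} + R{\left(-5,-4 \right)}\right) \left(J{\left(-11,7 \right)} + 144\right) = \left(\left(-3\right) 1 + \left(-12 + 2 \left(-5\right)\right)\right) \left(12 + 144\right) = \left(-3 - 22\right) 156 = \left(-25\right) 156 = -3900$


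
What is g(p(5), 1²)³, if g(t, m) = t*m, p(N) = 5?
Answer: 125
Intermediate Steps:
g(t, m) = m*t
g(p(5), 1²)³ = (1²*5)³ = (1*5)³ = 5³ = 125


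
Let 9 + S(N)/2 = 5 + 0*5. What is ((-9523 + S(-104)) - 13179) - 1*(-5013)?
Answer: -17697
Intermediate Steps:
S(N) = -8 (S(N) = -18 + 2*(5 + 0*5) = -18 + 2*(5 + 0) = -18 + 2*5 = -18 + 10 = -8)
((-9523 + S(-104)) - 13179) - 1*(-5013) = ((-9523 - 8) - 13179) - 1*(-5013) = (-9531 - 13179) + 5013 = -22710 + 5013 = -17697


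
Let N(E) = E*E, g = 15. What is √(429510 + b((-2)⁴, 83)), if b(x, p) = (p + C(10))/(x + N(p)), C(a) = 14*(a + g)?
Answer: √20478621017615/6905 ≈ 655.37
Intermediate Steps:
N(E) = E²
C(a) = 210 + 14*a (C(a) = 14*(a + 15) = 14*(15 + a) = 210 + 14*a)
b(x, p) = (350 + p)/(x + p²) (b(x, p) = (p + (210 + 14*10))/(x + p²) = (p + (210 + 140))/(x + p²) = (p + 350)/(x + p²) = (350 + p)/(x + p²))
√(429510 + b((-2)⁴, 83)) = √(429510 + (350 + 83)/((-2)⁴ + 83²)) = √(429510 + 433/(16 + 6889)) = √(429510 + 433/6905) = √(2965766983/6905) = √20478621017615/6905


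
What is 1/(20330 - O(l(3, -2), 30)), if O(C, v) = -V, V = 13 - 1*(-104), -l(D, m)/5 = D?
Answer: 1/20447 ≈ 4.8907e-5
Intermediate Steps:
l(D, m) = -5*D
V = 117 (V = 13 + 104 = 117)
O(C, v) = -117 (O(C, v) = -1*117 = -117)
1/(20330 - O(l(3, -2), 30)) = 1/(20330 - 1*(-117)) = 1/(20330 + 117) = 1/20447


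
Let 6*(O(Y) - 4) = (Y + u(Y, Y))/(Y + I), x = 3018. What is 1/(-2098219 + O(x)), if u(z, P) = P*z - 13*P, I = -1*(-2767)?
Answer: -5785/12136661757 ≈ -4.7665e-7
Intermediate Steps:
I = 2767
u(z, P) = -13*P + P*z
O(Y) = 4 + (Y + Y*(-13 + Y))/(6*(2767 + Y)) (O(Y) = 4 + ((Y + Y*(-13 + Y))/(Y + 2767))/6 = 4 + ((Y + Y*(-13 + Y))/(2767 + Y))/6 = 4 + (Y + Y*(-13 + Y))/(6*(2767 + Y)))
1/(-2098219 + O(x)) = 1/(-2098219 + (66408 + 3018² + 12*3018)/(6*(2767 + 3018))) = 1/(-2098219 + (⅙)*(66408 + 9108324 + 36216)/5785) = 1/(-2098219 + (⅙)*(1/5785)*9210948) = 1/(-2098219 + 1535158/5785) = 1/(-12136661757/5785) = -5785/12136661757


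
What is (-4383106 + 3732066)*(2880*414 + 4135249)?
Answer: -3468460521760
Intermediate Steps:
(-4383106 + 3732066)*(2880*414 + 4135249) = -651040*(1192320 + 4135249) = -651040*5327569 = -3468460521760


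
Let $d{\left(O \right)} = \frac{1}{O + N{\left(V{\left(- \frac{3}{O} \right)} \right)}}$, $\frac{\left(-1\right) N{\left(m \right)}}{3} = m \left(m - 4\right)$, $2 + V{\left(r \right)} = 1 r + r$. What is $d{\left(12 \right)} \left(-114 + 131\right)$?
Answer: $- \frac{68}{147} \approx -0.46258$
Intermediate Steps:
$V{\left(r \right)} = -2 + 2 r$ ($V{\left(r \right)} = -2 + \left(1 r + r\right) = -2 + \left(r + r\right) = -2 + 2 r$)
$N{\left(m \right)} = - 3 m \left(-4 + m\right)$ ($N{\left(m \right)} = - 3 m \left(m - 4\right) = - 3 m \left(-4 + m\right)$)
$d{\left(O \right)} = \frac{1}{O + 3 \left(-2 - \frac{6}{O}\right) \left(6 + \frac{6}{O}\right)}$ ($d{\left(O \right)} = \frac{1}{O + 3 \left(-2 + 2 \left(- \frac{3}{O}\right)\right) \left(4 - \left(-2 + 2 \left(- \frac{3}{O}\right)\right)\right)} = \frac{1}{O + 3 \left(-2 - \frac{6}{O}\right) \left(4 - \left(-2 - \frac{6}{O}\right)\right)} = \frac{1}{O + 3 \left(-2 - \frac{6}{O}\right) \left(4 + \left(2 + \frac{6}{O}\right)\right)} = \frac{1}{O + 3 \left(-2 - \frac{6}{O}\right) \left(6 + \frac{6}{O}\right)}$)
$d{\left(12 \right)} \left(-114 + 131\right) = \frac{12^{2}}{12^{3} - 36 \left(1 + 12\right) \left(3 + 12\right)} \left(-114 + 131\right) = \frac{144}{1728 - 468 \cdot 15} \cdot 17 = \frac{144}{1728 - 7020} \cdot 17 = \frac{144}{-5292} \cdot 17 = 144 \left(- \frac{1}{5292}\right) 17 = \left(- \frac{4}{147}\right) 17 = - \frac{68}{147}$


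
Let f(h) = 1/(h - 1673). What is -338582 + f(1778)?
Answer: -35551109/105 ≈ -3.3858e+5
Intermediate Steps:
f(h) = 1/(-1673 + h)
-338582 + f(1778) = -338582 + 1/(-1673 + 1778) = -338582 + 1/105 = -35551109/105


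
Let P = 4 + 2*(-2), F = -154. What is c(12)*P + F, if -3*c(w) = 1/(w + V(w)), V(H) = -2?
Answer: -154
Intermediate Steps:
P = 0 (P = 4 - 4 = 0)
c(w) = -1/(3*(-2 + w)) (c(w) = -1/(3*(w - 2)) = -1/(3*(-2 + w)))
c(12)*P + F = -1/(-6 + 3*12)*0 - 154 = -1/(-6 + 36)*0 - 154 = -1/30*0 - 154 = 0 - 154 = -154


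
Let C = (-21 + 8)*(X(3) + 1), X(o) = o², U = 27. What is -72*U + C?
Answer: -2074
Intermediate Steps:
C = -130 (C = (-21 + 8)*(3² + 1) = -13*(9 + 1) = -13*10 = -130)
-72*U + C = -72*27 - 130 = -1944 - 130 = -2074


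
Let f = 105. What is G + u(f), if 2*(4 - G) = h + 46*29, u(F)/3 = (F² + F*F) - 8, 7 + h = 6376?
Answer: 124557/2 ≈ 62279.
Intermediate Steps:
h = 6369 (h = -7 + 6376 = 6369)
u(F) = -24 + 6*F² (u(F) = 3*((F² + F*F) - 8) = 3*((F² + F²) - 8) = 3*(2*F² - 8) = 3*(-8 + 2*F²) = -24 + 6*F²)
G = -7695/2 (G = 4 - (6369 + 46*29)/2 = 4 - (6369 + 1334)/2 = 4 - ½*7703 = 4 - 7703/2 = -7695/2 ≈ -3847.5)
G + u(f) = -7695/2 + (-24 + 6*105²) = -7695/2 + (-24 + 6*11025) = -7695/2 + (-24 + 66150) = -7695/2 + 66126 = 124557/2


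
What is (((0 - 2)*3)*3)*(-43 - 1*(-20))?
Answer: 414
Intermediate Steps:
(((0 - 2)*3)*3)*(-43 - 1*(-20)) = (-2*3*3)*(-43 + 20) = -6*3*(-23) = -18*(-23) = 414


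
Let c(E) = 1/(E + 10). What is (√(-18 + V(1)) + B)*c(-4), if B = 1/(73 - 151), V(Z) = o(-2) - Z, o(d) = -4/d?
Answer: -1/468 + I*√17/6 ≈ -0.0021368 + 0.68718*I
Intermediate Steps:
V(Z) = 2 - Z (V(Z) = -4/(-2) - Z = -4*(-½) - Z = 2 - Z)
c(E) = 1/(10 + E)
B = -1/78 (B = 1/(-78) = -1/78 ≈ -0.012821)
(√(-18 + V(1)) + B)*c(-4) = (√(-18 + (2 - 1*1)) - 1/78)/(10 - 4) = (√(-18 + (2 - 1)) - 1/78)/6 = (√(-18 + 1) - 1/78)*(⅙) = (√(-17) - 1/78)*(⅙) = (I*√17 - 1/78)*(⅙) = (-1/78 + I*√17)*(⅙) = -1/468 + I*√17/6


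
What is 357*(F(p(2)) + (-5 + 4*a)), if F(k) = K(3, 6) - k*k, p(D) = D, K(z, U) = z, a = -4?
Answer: -7854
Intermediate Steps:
F(k) = 3 - k² (F(k) = 3 - k*k = 3 - k²)
357*(F(p(2)) + (-5 + 4*a)) = 357*((3 - 1*2²) + (-5 + 4*(-4))) = 357*((3 - 1*4) + (-5 - 16)) = 357*((3 - 4) - 21) = 357*(-1 - 21) = 357*(-22) = -7854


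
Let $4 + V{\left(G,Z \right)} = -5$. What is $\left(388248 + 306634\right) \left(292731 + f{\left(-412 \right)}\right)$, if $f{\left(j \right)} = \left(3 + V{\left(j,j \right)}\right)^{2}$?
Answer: $203438518494$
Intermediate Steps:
$V{\left(G,Z \right)} = -9$ ($V{\left(G,Z \right)} = -4 - 5 = -9$)
$f{\left(j \right)} = 36$ ($f{\left(j \right)} = \left(3 - 9\right)^{2} = \left(-6\right)^{2} = 36$)
$\left(388248 + 306634\right) \left(292731 + f{\left(-412 \right)}\right) = \left(388248 + 306634\right) \left(292731 + 36\right) = 694882 \cdot 292767 = 203438518494$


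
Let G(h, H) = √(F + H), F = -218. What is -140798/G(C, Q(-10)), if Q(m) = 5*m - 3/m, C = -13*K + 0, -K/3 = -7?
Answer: 140798*I*√26770/2677 ≈ 8605.4*I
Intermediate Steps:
K = 21 (K = -3*(-7) = 21)
C = -273 (C = -13*21 + 0 = -273 + 0 = -273)
Q(m) = -3/m + 5*m
G(h, H) = √(-218 + H)
-140798/G(C, Q(-10)) = -140798/√(-218 + (-3/(-10) + 5*(-10))) = -140798/√(-218 + (-3*(-⅒) - 50)) = -140798/√(-218 + (3/10 - 50)) = -140798/√(-218 - 497/10) = -140798*(-I*√26770/2677) = -(-140798)*I*√26770/2677 = 140798*I*√26770/2677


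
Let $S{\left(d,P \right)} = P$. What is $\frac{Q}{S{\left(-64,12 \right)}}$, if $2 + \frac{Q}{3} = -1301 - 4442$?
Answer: $- \frac{5745}{4} \approx -1436.3$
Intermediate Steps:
$Q = -17235$ ($Q = -6 + 3 \left(-1301 - 4442\right) = -6 + 3 \left(-5743\right) = -6 - 17229 = -17235$)
$\frac{Q}{S{\left(-64,12 \right)}} = - \frac{17235}{12} = \left(-17235\right) \frac{1}{12} = - \frac{5745}{4}$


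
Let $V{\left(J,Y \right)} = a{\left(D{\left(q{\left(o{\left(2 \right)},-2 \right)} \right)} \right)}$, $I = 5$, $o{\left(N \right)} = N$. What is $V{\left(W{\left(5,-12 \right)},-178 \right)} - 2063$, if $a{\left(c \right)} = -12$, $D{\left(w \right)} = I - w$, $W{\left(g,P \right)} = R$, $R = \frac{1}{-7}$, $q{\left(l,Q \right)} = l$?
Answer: $-2075$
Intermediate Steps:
$R = - \frac{1}{7} \approx -0.14286$
$W{\left(g,P \right)} = - \frac{1}{7}$
$D{\left(w \right)} = 5 - w$
$V{\left(J,Y \right)} = -12$
$V{\left(W{\left(5,-12 \right)},-178 \right)} - 2063 = -12 - 2063 = -2075$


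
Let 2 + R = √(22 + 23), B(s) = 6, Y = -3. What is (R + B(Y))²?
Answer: 61 + 24*√5 ≈ 114.67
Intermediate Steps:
R = -2 + 3*√5 (R = -2 + √(22 + 23) = -2 + √45 = -2 + 3*√5 ≈ 4.7082)
(R + B(Y))² = ((-2 + 3*√5) + 6)² = (4 + 3*√5)²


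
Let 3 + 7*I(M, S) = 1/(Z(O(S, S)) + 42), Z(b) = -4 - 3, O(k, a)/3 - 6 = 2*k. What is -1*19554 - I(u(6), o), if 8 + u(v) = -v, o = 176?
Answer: -4790626/245 ≈ -19554.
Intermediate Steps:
O(k, a) = 18 + 6*k (O(k, a) = 18 + 3*(2*k) = 18 + 6*k)
u(v) = -8 - v
Z(b) = -7
I(M, S) = -104/245 (I(M, S) = -3/7 + 1/(7*(-7 + 42)) = -3/7 + (1/7)/35 = -3/7 + (1/7)*(1/35) = -3/7 + 1/245 = -104/245)
-1*19554 - I(u(6), o) = -1*19554 - 1*(-104/245) = -19554 + 104/245 = -4790626/245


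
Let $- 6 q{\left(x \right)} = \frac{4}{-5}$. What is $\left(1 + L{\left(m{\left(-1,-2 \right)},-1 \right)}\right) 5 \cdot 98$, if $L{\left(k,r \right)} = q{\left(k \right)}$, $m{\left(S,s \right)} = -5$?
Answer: $\frac{1666}{3} \approx 555.33$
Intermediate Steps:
$q{\left(x \right)} = \frac{2}{15}$ ($q{\left(x \right)} = - \frac{4 \frac{1}{-5}}{6} = - \frac{4 \left(- \frac{1}{5}\right)}{6} = \left(- \frac{1}{6}\right) \left(- \frac{4}{5}\right) = \frac{2}{15}$)
$L{\left(k,r \right)} = \frac{2}{15}$
$\left(1 + L{\left(m{\left(-1,-2 \right)},-1 \right)}\right) 5 \cdot 98 = \left(1 + \frac{2}{15}\right) 5 \cdot 98 = \frac{17}{15} \cdot 5 \cdot 98 = \frac{17}{3} \cdot 98 = \frac{1666}{3}$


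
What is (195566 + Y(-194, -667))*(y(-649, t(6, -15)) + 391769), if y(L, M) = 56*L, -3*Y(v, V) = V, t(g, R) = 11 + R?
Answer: 69588068375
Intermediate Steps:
Y(v, V) = -V/3
(195566 + Y(-194, -667))*(y(-649, t(6, -15)) + 391769) = (195566 - ⅓*(-667))*(56*(-649) + 391769) = (195566 + 667/3)*(-36344 + 391769) = (587365/3)*355425 = 69588068375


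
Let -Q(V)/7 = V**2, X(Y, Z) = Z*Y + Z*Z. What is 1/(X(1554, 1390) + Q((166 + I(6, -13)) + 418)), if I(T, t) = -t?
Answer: 1/1597297 ≈ 6.2606e-7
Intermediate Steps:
X(Y, Z) = Z**2 + Y*Z (X(Y, Z) = Y*Z + Z**2 = Z**2 + Y*Z)
Q(V) = -7*V**2
1/(X(1554, 1390) + Q((166 + I(6, -13)) + 418)) = 1/(1390*(1554 + 1390) - 7*((166 - 1*(-13)) + 418)**2) = 1/(1390*2944 - 7*((166 + 13) + 418)**2) = 1/(4092160 - 7*(179 + 418)**2) = 1/(4092160 - 7*597**2) = 1/(4092160 - 7*356409) = 1/(4092160 - 2494863) = 1/1597297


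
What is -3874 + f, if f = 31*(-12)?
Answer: -4246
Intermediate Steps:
f = -372
-3874 + f = -3874 - 372 = -4246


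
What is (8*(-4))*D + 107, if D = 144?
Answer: -4501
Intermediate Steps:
(8*(-4))*D + 107 = (8*(-4))*144 + 107 = -32*144 + 107 = -4608 + 107 = -4501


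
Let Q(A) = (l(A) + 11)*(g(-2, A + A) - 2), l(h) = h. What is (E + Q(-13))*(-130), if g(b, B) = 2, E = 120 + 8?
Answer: -16640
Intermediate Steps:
E = 128
Q(A) = 0 (Q(A) = (A + 11)*(2 - 2) = (11 + A)*0 = 0)
(E + Q(-13))*(-130) = (128 + 0)*(-130) = 128*(-130) = -16640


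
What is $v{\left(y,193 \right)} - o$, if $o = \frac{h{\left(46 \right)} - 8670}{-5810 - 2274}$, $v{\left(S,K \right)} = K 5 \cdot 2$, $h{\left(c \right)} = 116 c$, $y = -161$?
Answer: $\frac{7799393}{4042} \approx 1929.6$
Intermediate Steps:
$v{\left(S,K \right)} = 10 K$ ($v{\left(S,K \right)} = 5 K 2 = 10 K$)
$o = \frac{1667}{4042}$ ($o = \frac{116 \cdot 46 - 8670}{-5810 - 2274} = \frac{5336 - 8670}{-8084} = \left(-3334\right) \left(- \frac{1}{8084}\right) = \frac{1667}{4042} \approx 0.41242$)
$v{\left(y,193 \right)} - o = 10 \cdot 193 - \frac{1667}{4042} = 1930 - \frac{1667}{4042} = \frac{7799393}{4042}$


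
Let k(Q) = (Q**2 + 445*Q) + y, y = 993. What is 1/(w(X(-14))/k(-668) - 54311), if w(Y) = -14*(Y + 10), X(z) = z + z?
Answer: -149957/8144314375 ≈ -1.8412e-5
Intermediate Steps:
X(z) = 2*z
w(Y) = -140 - 14*Y (w(Y) = -14*(10 + Y) = -140 - 14*Y)
k(Q) = 993 + Q**2 + 445*Q (k(Q) = (Q**2 + 445*Q) + 993 = 993 + Q**2 + 445*Q)
1/(w(X(-14))/k(-668) - 54311) = 1/((-140 - 28*(-14))/(993 + (-668)**2 + 445*(-668)) - 54311) = 1/((-140 - 14*(-28))/(993 + 446224 - 297260) - 54311) = 1/((-140 + 392)/149957 - 54311) = 1/(252*(1/149957) - 54311) = 1/(252/149957 - 54311) = 1/(-8144314375/149957) = -149957/8144314375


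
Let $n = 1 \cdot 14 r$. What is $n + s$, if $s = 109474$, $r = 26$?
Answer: $109838$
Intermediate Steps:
$n = 364$ ($n = 1 \cdot 14 \cdot 26 = 14 \cdot 26 = 364$)
$n + s = 364 + 109474 = 109838$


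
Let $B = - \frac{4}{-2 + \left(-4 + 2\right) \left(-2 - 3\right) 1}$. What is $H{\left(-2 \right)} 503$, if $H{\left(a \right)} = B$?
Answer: $- \frac{503}{2} \approx -251.5$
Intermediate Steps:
$B = - \frac{1}{2}$ ($B = - \frac{4}{-2 + \left(-2\right) \left(-5\right) 1} = - \frac{4}{-2 + 10 \cdot 1} = - \frac{4}{-2 + 10} = - \frac{4}{8} = \left(-4\right) \frac{1}{8} = - \frac{1}{2} \approx -0.5$)
$H{\left(a \right)} = - \frac{1}{2}$
$H{\left(-2 \right)} 503 = \left(- \frac{1}{2}\right) 503 = - \frac{503}{2}$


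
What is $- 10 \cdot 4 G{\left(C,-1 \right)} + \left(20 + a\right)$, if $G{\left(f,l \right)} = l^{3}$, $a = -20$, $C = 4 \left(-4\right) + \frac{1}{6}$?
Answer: $40$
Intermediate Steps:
$C = - \frac{95}{6}$ ($C = -16 + \frac{1}{6} = - \frac{95}{6} \approx -15.833$)
$- 10 \cdot 4 G{\left(C,-1 \right)} + \left(20 + a\right) = - 10 \cdot 4 \left(-1\right)^{3} + \left(20 - 20\right) = - 10 \cdot 4 \left(-1\right) + 0 = \left(-10\right) \left(-4\right) + 0 = 40 + 0 = 40$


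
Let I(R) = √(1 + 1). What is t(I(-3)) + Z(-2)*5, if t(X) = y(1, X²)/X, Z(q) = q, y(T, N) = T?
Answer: -10 + √2/2 ≈ -9.2929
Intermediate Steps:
I(R) = √2
t(X) = 1/X
t(I(-3)) + Z(-2)*5 = 1/(√2) - 2*5 = √2/2 - 10 = -10 + √2/2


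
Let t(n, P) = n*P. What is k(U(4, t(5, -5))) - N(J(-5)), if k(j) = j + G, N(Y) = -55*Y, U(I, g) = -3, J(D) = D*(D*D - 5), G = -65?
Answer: -5568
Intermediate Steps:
t(n, P) = P*n
J(D) = D*(-5 + D²) (J(D) = D*(D² - 5) = D*(-5 + D²))
k(j) = -65 + j (k(j) = j - 65 = -65 + j)
k(U(4, t(5, -5))) - N(J(-5)) = (-65 - 3) - (-55)*(-5*(-5 + (-5)²)) = -68 - (-55)*(-5*(-5 + 25)) = -68 - (-55)*(-5*20) = -68 - (-55)*(-100) = -68 - 1*5500 = -68 - 5500 = -5568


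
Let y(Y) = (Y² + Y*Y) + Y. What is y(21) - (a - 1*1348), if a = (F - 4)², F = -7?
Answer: 2130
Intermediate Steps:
a = 121 (a = (-7 - 4)² = (-11)² = 121)
y(Y) = Y + 2*Y² (y(Y) = (Y² + Y²) + Y = 2*Y² + Y = Y + 2*Y²)
y(21) - (a - 1*1348) = 21*(1 + 2*21) - (121 - 1*1348) = 21*(1 + 42) - (121 - 1348) = 21*43 - 1*(-1227) = 903 + 1227 = 2130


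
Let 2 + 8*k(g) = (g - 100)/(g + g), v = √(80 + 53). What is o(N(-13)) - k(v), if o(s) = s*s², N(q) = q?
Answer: -35149/16 + 25*√133/532 ≈ -2196.3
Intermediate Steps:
v = √133 ≈ 11.533
o(s) = s³
k(g) = -¼ + (-100 + g)/(16*g) (k(g) = -¼ + ((g - 100)/(g + g))/8 = -¼ + ((-100 + g)/((2*g)))/8 = -¼ + ((-100 + g)*(1/(2*g)))/8 = -¼ + ((-100 + g)/(2*g))/8 = -¼ + (-100 + g)/(16*g))
o(N(-13)) - k(v) = (-13)³ - (-100 - 3*√133)/(16*(√133)) = -2197 - √133/133*(-100 - 3*√133)/16 = -2197 - √133*(-100 - 3*√133)/2128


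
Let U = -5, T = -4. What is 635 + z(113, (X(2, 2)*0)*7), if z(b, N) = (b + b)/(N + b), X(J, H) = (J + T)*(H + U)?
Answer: 637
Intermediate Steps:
X(J, H) = (-5 + H)*(-4 + J) (X(J, H) = (J - 4)*(H - 5) = (-4 + J)*(-5 + H) = (-5 + H)*(-4 + J))
z(b, N) = 2*b/(N + b) (z(b, N) = (2*b)/(N + b) = 2*b/(N + b))
635 + z(113, (X(2, 2)*0)*7) = 635 + 2*113/(((20 - 5*2 - 4*2 + 2*2)*0)*7 + 113) = 635 + 2*113/(((20 - 10 - 8 + 4)*0)*7 + 113) = 635 + 2*113/((6*0)*7 + 113) = 635 + 2*113/(0*7 + 113) = 635 + 2*113/(0 + 113) = 635 + 2*113/113 = 635 + 2*113*(1/113) = 635 + 2 = 637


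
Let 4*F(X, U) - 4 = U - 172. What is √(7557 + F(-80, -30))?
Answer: √30030/2 ≈ 86.646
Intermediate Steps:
F(X, U) = -42 + U/4 (F(X, U) = 1 + (U - 172)/4 = 1 + (-172 + U)/4 = 1 + (-43 + U/4) = -42 + U/4)
√(7557 + F(-80, -30)) = √(7557 + (-42 + (¼)*(-30))) = √(7557 + (-42 - 15/2)) = √(7557 - 99/2) = √(15015/2) = √30030/2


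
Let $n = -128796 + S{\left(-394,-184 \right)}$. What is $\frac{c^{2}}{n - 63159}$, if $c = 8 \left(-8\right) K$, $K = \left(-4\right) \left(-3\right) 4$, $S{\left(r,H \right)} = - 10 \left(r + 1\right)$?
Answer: $- \frac{3145728}{62675} \approx -50.191$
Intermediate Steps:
$S{\left(r,H \right)} = -10 - 10 r$ ($S{\left(r,H \right)} = - 10 \left(1 + r\right) = -10 - 10 r$)
$K = 48$ ($K = 12 \cdot 4 = 48$)
$n = -124866$ ($n = -128796 - -3930 = -128796 + \left(-10 + 3940\right) = -128796 + 3930 = -124866$)
$c = -3072$ ($c = 8 \left(-8\right) 48 = \left(-64\right) 48 = -3072$)
$\frac{c^{2}}{n - 63159} = \frac{\left(-3072\right)^{2}}{-124866 - 63159} = \frac{9437184}{-188025} = 9437184 \left(- \frac{1}{188025}\right) = - \frac{3145728}{62675}$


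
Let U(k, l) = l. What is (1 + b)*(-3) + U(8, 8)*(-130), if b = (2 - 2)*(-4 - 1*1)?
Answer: -1043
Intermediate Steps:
b = 0 (b = 0*(-4 - 1) = 0*(-5) = 0)
(1 + b)*(-3) + U(8, 8)*(-130) = (1 + 0)*(-3) + 8*(-130) = 1*(-3) - 1040 = -3 - 1040 = -1043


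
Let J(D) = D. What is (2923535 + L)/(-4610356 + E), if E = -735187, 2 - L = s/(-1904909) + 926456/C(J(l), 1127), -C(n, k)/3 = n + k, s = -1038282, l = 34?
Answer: -19398838775968537/35466598256554521 ≈ -0.54696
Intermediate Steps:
C(n, k) = -3*k - 3*n (C(n, k) = -3*(n + k) = -3*(k + n) = -3*k - 3*n)
L = 1774467632392/6634798047 (L = 2 - (-1038282/(-1904909) + 926456/(-3*1127 - 3*34)) = 2 - (-1038282*(-1/1904909) + 926456/(-3381 - 102)) = 2 - (1038282/1904909 + 926456/(-3483)) = 2 - (1038282/1904909 + 926456*(-1/3483)) = 2 - (1038282/1904909 - 926456/3483) = 2 - 1*(-1761198036298/6634798047) = 2 + 1761198036298/6634798047 = 1774467632392/6634798047 ≈ 267.45)
(2923535 + L)/(-4610356 + E) = (2923535 + 1774467632392/6634798047)/(-4610356 - 735187) = (19398838775968537/6634798047)/(-5345543) = (19398838775968537/6634798047)*(-1/5345543) = -19398838775968537/35466598256554521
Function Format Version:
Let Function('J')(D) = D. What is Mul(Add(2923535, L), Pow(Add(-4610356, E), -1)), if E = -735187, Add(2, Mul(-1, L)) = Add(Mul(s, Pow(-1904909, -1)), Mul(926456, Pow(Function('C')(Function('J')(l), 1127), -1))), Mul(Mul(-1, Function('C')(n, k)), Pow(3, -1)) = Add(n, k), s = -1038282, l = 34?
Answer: Rational(-19398838775968537, 35466598256554521) ≈ -0.54696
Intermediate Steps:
Function('C')(n, k) = Add(Mul(-3, k), Mul(-3, n)) (Function('C')(n, k) = Mul(-3, Add(n, k)) = Mul(-3, Add(k, n)) = Add(Mul(-3, k), Mul(-3, n)))
L = Rational(1774467632392, 6634798047) (L = Add(2, Mul(-1, Add(Mul(-1038282, Pow(-1904909, -1)), Mul(926456, Pow(Add(Mul(-3, 1127), Mul(-3, 34)), -1))))) = Add(2, Mul(-1, Add(Mul(-1038282, Rational(-1, 1904909)), Mul(926456, Pow(Add(-3381, -102), -1))))) = Add(2, Mul(-1, Add(Rational(1038282, 1904909), Mul(926456, Pow(-3483, -1))))) = Add(2, Mul(-1, Add(Rational(1038282, 1904909), Mul(926456, Rational(-1, 3483))))) = Add(2, Mul(-1, Add(Rational(1038282, 1904909), Rational(-926456, 3483)))) = Add(2, Mul(-1, Rational(-1761198036298, 6634798047))) = Add(2, Rational(1761198036298, 6634798047)) = Rational(1774467632392, 6634798047) ≈ 267.45)
Mul(Add(2923535, L), Pow(Add(-4610356, E), -1)) = Mul(Add(2923535, Rational(1774467632392, 6634798047)), Pow(Add(-4610356, -735187), -1)) = Mul(Rational(19398838775968537, 6634798047), Pow(-5345543, -1)) = Mul(Rational(19398838775968537, 6634798047), Rational(-1, 5345543)) = Rational(-19398838775968537, 35466598256554521)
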